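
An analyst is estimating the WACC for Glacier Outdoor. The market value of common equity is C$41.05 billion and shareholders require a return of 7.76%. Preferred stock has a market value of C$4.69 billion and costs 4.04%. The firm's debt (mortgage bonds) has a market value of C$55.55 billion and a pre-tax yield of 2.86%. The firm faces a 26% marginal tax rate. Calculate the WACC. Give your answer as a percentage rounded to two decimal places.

Total capital V = 41.05 + 4.69 + 55.55 = 101.29.
Equity: weight = 41.05/101.29 = 0.4053; cost = 7.76%.
Preferred: weight = 4.69/101.29 = 0.0463; cost = 4.04%.
Mortgage bonds: weight = 55.55/101.29 = 0.5484; after-tax cost = 2.86% × (1 − 26%) = 2.1164%.
WACC = 0.4053 × 7.7600% + 0.0463 × 4.0400% + 0.5484 × 2.1164% = 4.4927%.

4.49%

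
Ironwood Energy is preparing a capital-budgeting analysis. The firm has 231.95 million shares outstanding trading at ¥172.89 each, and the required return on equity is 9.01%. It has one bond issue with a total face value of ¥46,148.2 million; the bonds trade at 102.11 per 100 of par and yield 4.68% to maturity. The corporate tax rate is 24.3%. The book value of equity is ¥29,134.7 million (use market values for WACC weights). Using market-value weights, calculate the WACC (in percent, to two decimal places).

Market value of equity E = 172.89 × 231.95m = 40101.8355m. Market value of debt D = 46148.2m × 102.11/100 = 47121.92702m.
Total capital V = 40101.8355 + 47121.92702 = 87223.76252.
Equity: weight = 40101.8355/87223.76252 = 0.4598; cost = 9.01%.
Bonds outstanding: weight = 47121.92702/87223.76252 = 0.5402; after-tax cost = 4.68% × (1 − 24.3%) = 3.5428%.
WACC = 0.4598 × 9.0100% + 0.5402 × 3.5428% = 6.0564%.

6.06%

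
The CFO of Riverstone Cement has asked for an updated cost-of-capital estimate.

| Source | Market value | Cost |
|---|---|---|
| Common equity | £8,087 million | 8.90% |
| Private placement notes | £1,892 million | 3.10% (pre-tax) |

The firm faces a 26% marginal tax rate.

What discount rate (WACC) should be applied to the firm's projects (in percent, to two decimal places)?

7.65%

Total capital V = 8087 + 1892 = 9979.
Equity: weight = 8087/9979 = 0.8104; cost = 8.9%.
Private placement notes: weight = 1892/9979 = 0.1896; after-tax cost = 3.1% × (1 − 26%) = 2.2940%.
WACC = 0.8104 × 8.9000% + 0.1896 × 2.2940% = 7.6475%.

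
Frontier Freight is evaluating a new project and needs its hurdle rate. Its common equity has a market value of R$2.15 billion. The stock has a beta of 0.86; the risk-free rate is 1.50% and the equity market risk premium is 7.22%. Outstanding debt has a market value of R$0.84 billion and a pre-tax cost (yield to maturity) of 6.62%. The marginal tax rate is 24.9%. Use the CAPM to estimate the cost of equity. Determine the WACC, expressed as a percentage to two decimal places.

Cost of equity via CAPM: Re = 1.5% + 0.86 × 7.22% = 7.7092%.
Total capital V = 2.15 + 0.84 = 2.99.
Equity: weight = 2.15/2.99 = 0.7191; cost = 7.7092%.
Debt: weight = 0.84/2.99 = 0.2809; after-tax cost = 6.62% × (1 − 24.9%) = 4.9716%.
WACC = 0.7191 × 7.7092% + 0.2809 × 4.9716% = 6.9401%.

6.94%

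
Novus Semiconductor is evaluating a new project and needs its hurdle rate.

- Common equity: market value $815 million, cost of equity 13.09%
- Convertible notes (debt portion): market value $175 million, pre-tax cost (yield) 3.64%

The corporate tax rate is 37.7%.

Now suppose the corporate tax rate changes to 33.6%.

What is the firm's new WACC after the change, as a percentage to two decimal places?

After the change:
Total capital V = 815 + 175 = 990.
Equity: weight = 815/990 = 0.8232; cost = 13.09%.
Convertible notes (debt portion): weight = 175/990 = 0.1768; after-tax cost = 3.64% × (1 − 33.6%) = 2.4170%.
WACC = 0.8232 × 13.0900% + 0.1768 × 2.4170% = 11.2034%.

11.20%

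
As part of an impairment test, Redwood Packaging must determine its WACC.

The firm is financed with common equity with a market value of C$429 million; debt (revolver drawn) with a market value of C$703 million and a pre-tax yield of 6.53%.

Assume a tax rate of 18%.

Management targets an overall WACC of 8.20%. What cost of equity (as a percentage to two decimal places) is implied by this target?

12.86%

Total capital V = 429 + 703 = 1132.
Equity weight = 429/1132 = 0.3790.
Revolver drawn weight = 703/1132 = 0.6210.
Debt contribution = 0.6210 × 6.53% × (1 − 18%) = 3.3253%.
Required equity contribution = 8.2% − 3.3253% = 4.8747%.
Re = 4.8747% / 0.3790 = 12.8627%.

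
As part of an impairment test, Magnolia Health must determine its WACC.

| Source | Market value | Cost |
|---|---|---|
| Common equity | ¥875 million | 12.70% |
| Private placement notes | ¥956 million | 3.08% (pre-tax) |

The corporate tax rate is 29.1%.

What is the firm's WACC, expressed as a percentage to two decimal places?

Total capital V = 875 + 956 = 1831.
Equity: weight = 875/1831 = 0.4779; cost = 12.7%.
Private placement notes: weight = 956/1831 = 0.5221; after-tax cost = 3.08% × (1 − 29.1%) = 2.1837%.
WACC = 0.4779 × 12.7000% + 0.5221 × 2.1837% = 7.2092%.

7.21%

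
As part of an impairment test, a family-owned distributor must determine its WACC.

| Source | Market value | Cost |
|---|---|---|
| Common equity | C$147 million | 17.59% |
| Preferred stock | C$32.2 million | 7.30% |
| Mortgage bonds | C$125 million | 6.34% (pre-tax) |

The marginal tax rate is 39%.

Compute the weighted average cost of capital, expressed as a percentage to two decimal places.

Total capital V = 147 + 32.2 + 125 = 304.2.
Equity: weight = 147/304.2 = 0.4832; cost = 17.59%.
Preferred: weight = 32.2/304.2 = 0.1059; cost = 7.3%.
Mortgage bonds: weight = 125/304.2 = 0.4109; after-tax cost = 6.34% × (1 − 39%) = 3.8674%.
WACC = 0.4832 × 17.5900% + 0.1059 × 7.3000% + 0.4109 × 3.8674% = 10.8620%.

10.86%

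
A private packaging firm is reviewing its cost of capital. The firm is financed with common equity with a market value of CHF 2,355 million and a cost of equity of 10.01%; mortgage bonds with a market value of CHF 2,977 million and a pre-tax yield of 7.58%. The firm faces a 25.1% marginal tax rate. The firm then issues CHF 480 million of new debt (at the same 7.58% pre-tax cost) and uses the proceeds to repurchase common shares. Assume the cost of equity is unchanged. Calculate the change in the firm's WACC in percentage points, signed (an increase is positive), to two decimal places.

-0.39 pp

Current WACC:
Total capital V = 2355 + 2977 = 5332.
Equity: weight = 2355/5332 = 0.4417; cost = 10.01%.
Mortgage bonds: weight = 2977/5332 = 0.5583; after-tax cost = 7.58% × (1 − 25.1%) = 5.6774%.
WACC = 0.4417 × 10.0100% + 0.5583 × 5.6774% = 7.5910%.
After the change:
Total capital V = 1875 + 3457 = 5332.
Equity: weight = 1875/5332 = 0.3517; cost = 10.01%.
Mortgage bonds: weight = 3457/5332 = 0.6483; after-tax cost = 7.58% × (1 − 25.1%) = 5.6774%.
WACC = 0.3517 × 10.0100% + 0.6483 × 5.6774% = 7.2010%.
Change in WACC = 7.2010% − 7.5910% = -0.3900 pp.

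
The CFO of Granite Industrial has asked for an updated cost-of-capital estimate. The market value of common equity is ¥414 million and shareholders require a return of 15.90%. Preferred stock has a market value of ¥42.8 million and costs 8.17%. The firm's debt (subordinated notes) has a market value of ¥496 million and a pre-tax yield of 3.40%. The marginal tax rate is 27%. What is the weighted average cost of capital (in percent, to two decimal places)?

Total capital V = 414 + 42.8 + 496 = 952.8.
Equity: weight = 414/952.8 = 0.4345; cost = 15.9%.
Preferred: weight = 42.8/952.8 = 0.0449; cost = 8.17%.
Subordinated notes: weight = 496/952.8 = 0.5206; after-tax cost = 3.4% × (1 − 27%) = 2.4820%.
WACC = 0.4345 × 15.9000% + 0.0449 × 8.1700% + 0.5206 × 2.4820% = 8.5677%.

8.57%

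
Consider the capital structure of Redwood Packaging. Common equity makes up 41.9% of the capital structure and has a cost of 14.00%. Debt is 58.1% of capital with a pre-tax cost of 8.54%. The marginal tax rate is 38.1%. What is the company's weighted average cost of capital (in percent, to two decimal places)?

After-tax cost of debt = 8.54% × (1 − 38.1%) = 5.2863%.
WACC = 0.419 × 14.0000% + 0.581 × 5.2863% = 8.9373%.

8.94%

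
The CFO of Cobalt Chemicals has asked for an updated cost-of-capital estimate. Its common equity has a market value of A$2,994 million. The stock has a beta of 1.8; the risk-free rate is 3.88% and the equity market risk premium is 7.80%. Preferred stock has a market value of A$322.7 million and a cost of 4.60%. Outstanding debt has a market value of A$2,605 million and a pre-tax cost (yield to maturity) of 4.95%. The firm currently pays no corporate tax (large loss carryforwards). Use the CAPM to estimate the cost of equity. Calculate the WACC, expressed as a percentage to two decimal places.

11.49%

Cost of equity via CAPM: Re = 3.88% + 1.8 × 7.8% = 17.9200%.
Total capital V = 2994 + 322.7 + 2605 = 5921.7.
Equity: weight = 2994/5921.7 = 0.5056; cost = 17.92%.
Preferred: weight = 322.7/5921.7 = 0.0545; cost = 4.6%.
Debt: weight = 2605/5921.7 = 0.4399; after-tax cost = 4.95% × (1 − 0%) = 4.9500%.
WACC = 0.5056 × 17.9200% + 0.0545 × 4.6000% + 0.4399 × 4.9500% = 11.4885%.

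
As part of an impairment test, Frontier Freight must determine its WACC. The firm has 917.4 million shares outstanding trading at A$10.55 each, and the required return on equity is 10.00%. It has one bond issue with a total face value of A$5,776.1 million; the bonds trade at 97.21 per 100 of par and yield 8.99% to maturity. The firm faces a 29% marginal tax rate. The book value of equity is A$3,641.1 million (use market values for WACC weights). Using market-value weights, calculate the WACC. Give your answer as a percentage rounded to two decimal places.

8.67%

Market value of equity E = 10.55 × 917.4m = 9678.57m. Market value of debt D = 5776.1m × 97.21/100 = 5614.94681m.
Total capital V = 9678.57 + 5614.94681 = 15293.51681.
Equity: weight = 9678.57/15293.51681 = 0.6329; cost = 10%.
Bonds outstanding: weight = 5614.94681/15293.51681 = 0.3671; after-tax cost = 8.99% × (1 − 29%) = 6.3829%.
WACC = 0.6329 × 10.0000% + 0.3671 × 6.3829% = 8.6720%.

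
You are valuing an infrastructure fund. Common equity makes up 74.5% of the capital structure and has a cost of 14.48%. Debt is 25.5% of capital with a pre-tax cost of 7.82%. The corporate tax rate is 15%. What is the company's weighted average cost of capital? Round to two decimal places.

After-tax cost of debt = 7.82% × (1 − 15%) = 6.6470%.
WACC = 0.745 × 14.4800% + 0.255 × 6.6470% = 12.4826%.

12.48%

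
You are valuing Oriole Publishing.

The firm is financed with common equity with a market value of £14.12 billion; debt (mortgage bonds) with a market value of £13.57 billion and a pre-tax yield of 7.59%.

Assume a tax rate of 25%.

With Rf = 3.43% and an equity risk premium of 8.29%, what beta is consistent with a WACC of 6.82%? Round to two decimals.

Total capital V = 14.12 + 13.57 = 27.69.
Equity weight = 14.12/27.69 = 0.5099.
Mortgage bonds weight = 13.57/27.69 = 0.4901.
Debt contribution = 0.4901 × 7.59% × (1 − 25%) = 2.7897%.
Required equity contribution = 6.82% − 2.7897% = 4.0303%  ⇒  Re = 7.9036%.
CAPM: 7.9036% = 3.43% + β × 8.29%  ⇒  β = 0.5396.

0.54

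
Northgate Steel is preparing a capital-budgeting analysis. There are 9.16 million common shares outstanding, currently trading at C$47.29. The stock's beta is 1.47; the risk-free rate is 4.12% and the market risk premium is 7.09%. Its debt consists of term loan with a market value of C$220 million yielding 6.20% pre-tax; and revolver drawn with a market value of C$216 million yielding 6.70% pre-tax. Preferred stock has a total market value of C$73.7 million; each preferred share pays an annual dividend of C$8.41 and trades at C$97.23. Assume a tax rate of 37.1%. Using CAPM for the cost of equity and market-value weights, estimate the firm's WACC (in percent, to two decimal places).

Cost of equity via CAPM: Re = 4.12% + 1.47 × 7.09% = 14.5423%.
Cost of preferred: Rp = 8.41 / 97.23 = 8.6496%.
Market value of equity E = 47.29 × 9.16m = 433.1764m.
Total capital V = 433.1764 + 73.7 + 220 + 216 = 942.8764.
Equity: weight = 433.1764/942.8764 = 0.4594; cost = 14.5423%.
Preferred: weight = 73.7/942.8764 = 0.0782; cost = 8.6496%.
Term loan: weight = 220/942.8764 = 0.2333; after-tax cost = 6.2% × (1 − 37.1%) = 3.8998%.
Revolver drawn: weight = 216/942.8764 = 0.2291; after-tax cost = 6.7% × (1 − 37.1%) = 4.2143%.
WACC = 0.4594 × 14.5423% + 0.0782 × 8.6496% + 0.2333 × 3.8998% + 0.2291 × 4.2143% = 9.2325%.

9.23%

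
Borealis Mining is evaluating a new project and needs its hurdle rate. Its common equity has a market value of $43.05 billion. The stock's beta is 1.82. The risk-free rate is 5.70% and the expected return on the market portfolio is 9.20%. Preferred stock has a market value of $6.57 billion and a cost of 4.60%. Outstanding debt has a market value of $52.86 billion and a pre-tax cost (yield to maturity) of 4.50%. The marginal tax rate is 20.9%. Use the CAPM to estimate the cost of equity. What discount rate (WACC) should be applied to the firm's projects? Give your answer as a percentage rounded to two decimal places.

7.20%

Market risk premium = 9.2% − 5.7% = 3.5%.
Cost of equity via CAPM: Re = 5.7% + 1.82 × 3.5% = 12.0700%.
Total capital V = 43.05 + 6.57 + 52.86 = 102.48.
Equity: weight = 43.05/102.48 = 0.4201; cost = 12.07%.
Preferred: weight = 6.57/102.48 = 0.0641; cost = 4.6%.
Debt: weight = 52.86/102.48 = 0.5158; after-tax cost = 4.5% × (1 − 20.9%) = 3.5595%.
WACC = 0.4201 × 12.0700% + 0.0641 × 4.6000% + 0.5158 × 3.5595% = 7.2013%.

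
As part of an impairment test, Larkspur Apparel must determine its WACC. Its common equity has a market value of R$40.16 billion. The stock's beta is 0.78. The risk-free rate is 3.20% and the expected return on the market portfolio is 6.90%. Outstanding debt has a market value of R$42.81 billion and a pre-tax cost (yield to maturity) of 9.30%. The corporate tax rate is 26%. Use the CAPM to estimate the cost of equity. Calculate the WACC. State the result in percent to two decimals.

Market risk premium = 6.9% − 3.2% = 3.7%.
Cost of equity via CAPM: Re = 3.2% + 0.78 × 3.7% = 6.0860%.
Total capital V = 40.16 + 42.81 = 82.97.
Equity: weight = 40.16/82.97 = 0.4840; cost = 6.086%.
Debt: weight = 42.81/82.97 = 0.5160; after-tax cost = 9.3% × (1 − 26%) = 6.8820%.
WACC = 0.4840 × 6.0860% + 0.5160 × 6.8820% = 6.4967%.

6.50%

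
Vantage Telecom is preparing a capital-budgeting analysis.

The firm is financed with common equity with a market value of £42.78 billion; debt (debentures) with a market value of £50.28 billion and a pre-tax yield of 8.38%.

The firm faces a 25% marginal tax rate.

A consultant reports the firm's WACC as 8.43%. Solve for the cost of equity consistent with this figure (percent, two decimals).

Total capital V = 42.78 + 50.28 = 93.06.
Equity weight = 42.78/93.06 = 0.4597.
Debentures weight = 50.28/93.06 = 0.5403.
Debt contribution = 0.5403 × 8.38% × (1 − 25%) = 3.3958%.
Required equity contribution = 8.43% − 3.3958% = 5.0342%.
Re = 5.0342% / 0.4597 = 10.9511%.

10.95%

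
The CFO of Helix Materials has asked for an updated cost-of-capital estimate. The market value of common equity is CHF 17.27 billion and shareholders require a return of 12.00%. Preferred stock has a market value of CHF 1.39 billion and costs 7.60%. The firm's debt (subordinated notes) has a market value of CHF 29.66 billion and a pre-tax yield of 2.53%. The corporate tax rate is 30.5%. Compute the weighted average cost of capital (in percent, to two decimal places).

5.59%

Total capital V = 17.27 + 1.39 + 29.66 = 48.32.
Equity: weight = 17.27/48.32 = 0.3574; cost = 12%.
Preferred: weight = 1.39/48.32 = 0.0288; cost = 7.6%.
Subordinated notes: weight = 29.66/48.32 = 0.6138; after-tax cost = 2.53% × (1 − 30.5%) = 1.7584%.
WACC = 0.3574 × 12.0000% + 0.0288 × 7.6000% + 0.6138 × 1.7584% = 5.5869%.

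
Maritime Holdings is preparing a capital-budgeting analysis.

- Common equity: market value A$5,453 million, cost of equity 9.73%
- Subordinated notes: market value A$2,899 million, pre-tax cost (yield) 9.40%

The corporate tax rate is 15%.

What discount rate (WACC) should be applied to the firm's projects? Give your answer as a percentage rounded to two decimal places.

9.13%

Total capital V = 5453 + 2899 = 8352.
Equity: weight = 5453/8352 = 0.6529; cost = 9.73%.
Subordinated notes: weight = 2899/8352 = 0.3471; after-tax cost = 9.4% × (1 − 15%) = 7.9900%.
WACC = 0.6529 × 9.7300% + 0.3471 × 7.9900% = 9.1260%.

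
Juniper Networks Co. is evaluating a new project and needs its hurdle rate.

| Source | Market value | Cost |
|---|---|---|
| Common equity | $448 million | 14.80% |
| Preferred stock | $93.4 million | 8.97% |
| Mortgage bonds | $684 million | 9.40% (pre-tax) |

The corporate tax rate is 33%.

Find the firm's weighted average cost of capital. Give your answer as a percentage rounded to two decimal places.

Total capital V = 448 + 93.4 + 684 = 1225.4.
Equity: weight = 448/1225.4 = 0.3656; cost = 14.8%.
Preferred: weight = 93.4/1225.4 = 0.0762; cost = 8.97%.
Mortgage bonds: weight = 684/1225.4 = 0.5582; after-tax cost = 9.4% × (1 − 33%) = 6.2980%.
WACC = 0.3656 × 14.8000% + 0.0762 × 8.9700% + 0.5582 × 6.2980% = 9.6099%.

9.61%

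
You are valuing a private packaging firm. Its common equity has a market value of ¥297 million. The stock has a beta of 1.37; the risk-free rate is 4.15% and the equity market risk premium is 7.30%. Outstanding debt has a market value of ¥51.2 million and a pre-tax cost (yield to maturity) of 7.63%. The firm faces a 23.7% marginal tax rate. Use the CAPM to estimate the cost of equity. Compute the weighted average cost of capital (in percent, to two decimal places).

Cost of equity via CAPM: Re = 4.15% + 1.37 × 7.3% = 14.1510%.
Total capital V = 297 + 51.2 = 348.2.
Equity: weight = 297/348.2 = 0.8530; cost = 14.151%.
Debt: weight = 51.2/348.2 = 0.1470; after-tax cost = 7.63% × (1 − 23.7%) = 5.8217%.
WACC = 0.8530 × 14.1510% + 0.1470 × 5.8217% = 12.9262%.

12.93%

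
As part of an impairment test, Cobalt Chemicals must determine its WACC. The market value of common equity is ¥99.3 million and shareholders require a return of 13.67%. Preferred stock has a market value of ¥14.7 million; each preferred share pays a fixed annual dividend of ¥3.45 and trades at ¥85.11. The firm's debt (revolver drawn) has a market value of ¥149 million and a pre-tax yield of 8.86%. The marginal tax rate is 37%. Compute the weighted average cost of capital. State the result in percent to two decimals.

8.55%

Cost of preferred: Rp = 3.45 / 85.11 = 4.0536%.
Total capital V = 99.3 + 14.7 + 149 = 263.
Equity: weight = 99.3/263 = 0.3776; cost = 13.67%.
Preferred: weight = 14.7/263 = 0.0559; cost = 4.0536%.
Revolver drawn: weight = 149/263 = 0.5665; after-tax cost = 8.86% × (1 − 37%) = 5.5818%.
WACC = 0.3776 × 13.6700% + 0.0559 × 4.0536% + 0.5665 × 5.5818% = 8.5502%.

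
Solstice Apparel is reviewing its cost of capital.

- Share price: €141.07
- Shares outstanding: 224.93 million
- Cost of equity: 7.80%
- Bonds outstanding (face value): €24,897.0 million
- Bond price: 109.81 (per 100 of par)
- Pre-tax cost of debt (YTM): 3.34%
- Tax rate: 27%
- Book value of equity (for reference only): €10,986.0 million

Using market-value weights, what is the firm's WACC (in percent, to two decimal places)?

Market value of equity E = 141.07 × 224.93m = 31730.8751m. Market value of debt D = 24897m × 109.81/100 = 27339.3957m.
Total capital V = 31730.8751 + 27339.3957 = 59070.2708.
Equity: weight = 31730.8751/59070.2708 = 0.5372; cost = 7.8%.
Bonds outstanding: weight = 27339.3957/59070.2708 = 0.4628; after-tax cost = 3.34% × (1 − 27%) = 2.4382%.
WACC = 0.5372 × 7.8000% + 0.4628 × 2.4382% = 5.3184%.

5.32%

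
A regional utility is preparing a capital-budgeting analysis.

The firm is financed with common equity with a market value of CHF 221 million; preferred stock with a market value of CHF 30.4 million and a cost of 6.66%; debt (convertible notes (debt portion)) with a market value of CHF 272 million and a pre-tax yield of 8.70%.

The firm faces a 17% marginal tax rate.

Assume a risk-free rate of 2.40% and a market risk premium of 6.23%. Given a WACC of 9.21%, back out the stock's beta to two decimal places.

Total capital V = 221 + 30.4 + 272 = 523.4.
Equity weight = 221/523.4 = 0.4222.
Preferred weight = 30.4/523.4 = 0.0581.
Convertible notes (debt portion) weight = 272/523.4 = 0.5197.
Debt contribution = 0.5197 × 8.7% × (1 − 17%) = 3.7526%.
Preferred contribution = 0.0581 × 6.66% = 0.3868%.
Required equity contribution = 9.21% − 4.1394% = 5.0706%  ⇒  Re = 12.0088%.
CAPM: 12.0088% = 2.4% + β × 6.23%  ⇒  β = 1.5423.

1.54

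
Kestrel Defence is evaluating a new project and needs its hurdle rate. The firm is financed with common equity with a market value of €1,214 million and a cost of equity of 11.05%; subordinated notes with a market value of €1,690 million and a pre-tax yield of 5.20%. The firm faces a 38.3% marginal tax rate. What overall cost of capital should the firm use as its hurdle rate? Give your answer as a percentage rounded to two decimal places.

Total capital V = 1214 + 1690 = 2904.
Equity: weight = 1214/2904 = 0.4180; cost = 11.05%.
Subordinated notes: weight = 1690/2904 = 0.5820; after-tax cost = 5.2% × (1 − 38.3%) = 3.2084%.
WACC = 0.4180 × 11.0500% + 0.5820 × 3.2084% = 6.4865%.

6.49%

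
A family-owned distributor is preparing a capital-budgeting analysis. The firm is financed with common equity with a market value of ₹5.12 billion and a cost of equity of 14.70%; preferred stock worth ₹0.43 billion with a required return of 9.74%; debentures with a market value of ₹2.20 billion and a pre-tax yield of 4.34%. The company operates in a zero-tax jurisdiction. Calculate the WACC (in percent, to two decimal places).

11.48%

Total capital V = 5.12 + 0.43 + 2.2 = 7.75.
Equity: weight = 5.12/7.75 = 0.6606; cost = 14.7%.
Preferred: weight = 0.43/7.75 = 0.0555; cost = 9.74%.
Debentures: weight = 2.2/7.75 = 0.2839; after-tax cost = 4.34% × (1 − 0%) = 4.3400%.
WACC = 0.6606 × 14.7000% + 0.0555 × 9.7400% + 0.2839 × 4.3400% = 11.4839%.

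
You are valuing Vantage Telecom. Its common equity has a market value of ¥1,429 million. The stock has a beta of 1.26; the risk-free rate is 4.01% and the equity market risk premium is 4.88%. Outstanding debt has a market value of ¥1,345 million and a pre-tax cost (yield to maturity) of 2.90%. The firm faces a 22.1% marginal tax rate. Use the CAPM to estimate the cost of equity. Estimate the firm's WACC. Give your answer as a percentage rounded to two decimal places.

6.33%

Cost of equity via CAPM: Re = 4.01% + 1.26 × 4.88% = 10.1588%.
Total capital V = 1429 + 1345 = 2774.
Equity: weight = 1429/2774 = 0.5151; cost = 10.1588%.
Debt: weight = 1345/2774 = 0.4849; after-tax cost = 2.9% × (1 − 22.1%) = 2.2591%.
WACC = 0.5151 × 10.1588% + 0.4849 × 2.2591% = 6.3286%.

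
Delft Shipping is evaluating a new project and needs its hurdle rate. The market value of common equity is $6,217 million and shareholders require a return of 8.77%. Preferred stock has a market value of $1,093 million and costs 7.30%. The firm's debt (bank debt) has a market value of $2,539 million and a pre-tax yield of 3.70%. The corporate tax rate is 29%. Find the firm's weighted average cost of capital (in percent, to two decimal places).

Total capital V = 6217 + 1093 + 2539 = 9849.
Equity: weight = 6217/9849 = 0.6312; cost = 8.77%.
Preferred: weight = 1093/9849 = 0.1110; cost = 7.3%.
Bank debt: weight = 2539/9849 = 0.2578; after-tax cost = 3.7% × (1 − 29%) = 2.6270%.
WACC = 0.6312 × 8.7700% + 0.1110 × 7.3000% + 0.2578 × 2.6270% = 7.0232%.

7.02%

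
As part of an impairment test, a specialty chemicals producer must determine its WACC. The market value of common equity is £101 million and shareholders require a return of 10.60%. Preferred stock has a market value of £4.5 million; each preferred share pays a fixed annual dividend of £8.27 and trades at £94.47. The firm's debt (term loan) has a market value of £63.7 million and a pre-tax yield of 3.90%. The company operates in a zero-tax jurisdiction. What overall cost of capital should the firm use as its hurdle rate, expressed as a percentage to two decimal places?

Cost of preferred: Rp = 8.27 / 94.47 = 8.7541%.
Total capital V = 101 + 4.5 + 63.7 = 169.2.
Equity: weight = 101/169.2 = 0.5969; cost = 10.6%.
Preferred: weight = 4.5/169.2 = 0.0266; cost = 8.7541%.
Term loan: weight = 63.7/169.2 = 0.3765; after-tax cost = 3.9% × (1 − 0%) = 3.9000%.
WACC = 0.5969 × 10.6000% + 0.0266 × 8.7541% + 0.3765 × 3.9000% = 8.0285%.

8.03%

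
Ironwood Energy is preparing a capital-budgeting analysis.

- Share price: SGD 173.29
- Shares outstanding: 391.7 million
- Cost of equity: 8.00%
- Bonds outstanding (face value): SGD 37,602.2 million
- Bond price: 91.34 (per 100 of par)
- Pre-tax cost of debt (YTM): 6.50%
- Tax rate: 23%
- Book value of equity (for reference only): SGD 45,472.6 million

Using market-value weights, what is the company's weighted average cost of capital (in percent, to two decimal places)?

Market value of equity E = 173.29 × 391.7m = 67877.693m. Market value of debt D = 37602.2m × 91.34/100 = 34345.84948m.
Total capital V = 67877.693 + 34345.84948 = 102223.54248.
Equity: weight = 67877.693/102223.54248 = 0.6640; cost = 8%.
Bonds outstanding: weight = 34345.84948/102223.54248 = 0.3360; after-tax cost = 6.5% × (1 − 23%) = 5.0050%.
WACC = 0.6640 × 8.0000% + 0.3360 × 5.0050% = 6.9937%.

6.99%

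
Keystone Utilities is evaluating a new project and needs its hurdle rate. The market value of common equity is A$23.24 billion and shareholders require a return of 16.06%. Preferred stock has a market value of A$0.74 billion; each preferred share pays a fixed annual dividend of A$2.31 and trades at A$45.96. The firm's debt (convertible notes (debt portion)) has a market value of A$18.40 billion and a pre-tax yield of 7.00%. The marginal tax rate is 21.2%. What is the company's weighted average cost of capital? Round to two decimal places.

11.29%

Cost of preferred: Rp = 2.31 / 45.96 = 5.0261%.
Total capital V = 23.24 + 0.74 + 18.4 = 42.38.
Equity: weight = 23.24/42.38 = 0.5484; cost = 16.06%.
Preferred: weight = 0.74/42.38 = 0.0175; cost = 5.0261%.
Convertible notes (debt portion): weight = 18.4/42.38 = 0.4342; after-tax cost = 7% × (1 − 21.2%) = 5.5160%.
WACC = 0.5484 × 16.0600% + 0.0175 × 5.0261% + 0.4342 × 5.5160% = 11.2895%.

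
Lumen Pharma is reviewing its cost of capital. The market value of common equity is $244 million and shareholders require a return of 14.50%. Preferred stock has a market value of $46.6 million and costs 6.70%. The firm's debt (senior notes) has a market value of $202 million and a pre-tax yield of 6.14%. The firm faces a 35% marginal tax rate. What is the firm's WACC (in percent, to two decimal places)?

9.45%

Total capital V = 244 + 46.6 + 202 = 492.6.
Equity: weight = 244/492.6 = 0.4953; cost = 14.5%.
Preferred: weight = 46.6/492.6 = 0.0946; cost = 6.7%.
Senior notes: weight = 202/492.6 = 0.4101; after-tax cost = 6.14% × (1 − 35%) = 3.9910%.
WACC = 0.4953 × 14.5000% + 0.0946 × 6.7000% + 0.4101 × 3.9910% = 9.4527%.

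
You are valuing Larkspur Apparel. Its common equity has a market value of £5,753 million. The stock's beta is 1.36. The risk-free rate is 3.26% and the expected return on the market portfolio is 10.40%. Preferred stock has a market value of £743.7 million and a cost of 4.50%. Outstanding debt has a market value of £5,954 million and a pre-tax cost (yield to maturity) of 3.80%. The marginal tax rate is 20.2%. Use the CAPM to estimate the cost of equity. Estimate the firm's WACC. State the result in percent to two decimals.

Market risk premium = 10.4% − 3.26% = 7.14%.
Cost of equity via CAPM: Re = 3.26% + 1.36 × 7.14% = 12.9704%.
Total capital V = 5753 + 743.7 + 5954 = 12450.7.
Equity: weight = 5753/12450.7 = 0.4621; cost = 12.9704%.
Preferred: weight = 743.7/12450.7 = 0.0597; cost = 4.5%.
Debt: weight = 5954/12450.7 = 0.4782; after-tax cost = 3.8% × (1 − 20.2%) = 3.0324%.
WACC = 0.4621 × 12.9704% + 0.0597 × 4.5000% + 0.4782 × 3.0324% = 7.7120%.

7.71%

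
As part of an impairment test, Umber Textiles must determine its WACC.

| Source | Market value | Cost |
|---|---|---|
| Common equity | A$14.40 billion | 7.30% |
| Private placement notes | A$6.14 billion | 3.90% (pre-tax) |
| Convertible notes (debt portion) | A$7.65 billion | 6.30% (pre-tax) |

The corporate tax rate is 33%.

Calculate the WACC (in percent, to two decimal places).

5.44%

Total capital V = 14.4 + 6.14 + 7.65 = 28.19.
Equity: weight = 14.4/28.19 = 0.5108; cost = 7.3%.
Private placement notes: weight = 6.14/28.19 = 0.2178; after-tax cost = 3.9% × (1 − 33%) = 2.6130%.
Convertible notes (debt portion): weight = 7.65/28.19 = 0.2714; after-tax cost = 6.3% × (1 − 33%) = 4.2210%.
WACC = 0.5108 × 7.3000% + 0.2178 × 2.6130% + 0.2714 × 4.2210% = 5.4436%.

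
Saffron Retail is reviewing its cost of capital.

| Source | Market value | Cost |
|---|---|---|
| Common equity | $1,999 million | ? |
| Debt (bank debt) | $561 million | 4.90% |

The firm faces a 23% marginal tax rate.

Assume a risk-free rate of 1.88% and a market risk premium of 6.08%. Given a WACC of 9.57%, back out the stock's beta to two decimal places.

Total capital V = 1999 + 561 = 2560.
Equity weight = 1999/2560 = 0.7809.
Bank debt weight = 561/2560 = 0.2191.
Debt contribution = 0.2191 × 4.9% × (1 − 23%) = 0.8268%.
Required equity contribution = 9.57% − 0.8268% = 8.7432%  ⇒  Re = 11.1969%.
CAPM: 11.1969% = 1.88% + β × 6.08%  ⇒  β = 1.5324.

1.53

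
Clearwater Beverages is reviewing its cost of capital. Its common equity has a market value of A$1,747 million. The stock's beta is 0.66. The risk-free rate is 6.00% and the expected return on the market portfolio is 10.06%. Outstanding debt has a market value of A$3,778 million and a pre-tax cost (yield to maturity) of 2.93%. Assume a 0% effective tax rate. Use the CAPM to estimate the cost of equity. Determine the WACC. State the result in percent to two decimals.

Market risk premium = 10.06% − 6.0% = 4.06%.
Cost of equity via CAPM: Re = 6.0% + 0.66 × 4.06% = 8.6796%.
Total capital V = 1747 + 3778 = 5525.
Equity: weight = 1747/5525 = 0.3162; cost = 8.6796%.
Debt: weight = 3778/5525 = 0.6838; after-tax cost = 2.93% × (1 − 0%) = 2.9300%.
WACC = 0.3162 × 8.6796% + 0.6838 × 2.9300% = 4.7480%.

4.75%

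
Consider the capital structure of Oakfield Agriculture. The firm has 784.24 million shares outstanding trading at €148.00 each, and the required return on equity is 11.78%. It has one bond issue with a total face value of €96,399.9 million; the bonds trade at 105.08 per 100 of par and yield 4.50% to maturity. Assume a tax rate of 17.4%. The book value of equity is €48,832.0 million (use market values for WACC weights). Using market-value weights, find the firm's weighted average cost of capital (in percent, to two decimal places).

8.02%

Market value of equity E = 148.0 × 784.24m = 116067.52m. Market value of debt D = 96399.9m × 105.08/100 = 101297.01492m.
Total capital V = 116067.52 + 101297.01492 = 217364.53492.
Equity: weight = 116067.52/217364.53492 = 0.5340; cost = 11.78%.
Bonds outstanding: weight = 101297.01492/217364.53492 = 0.4660; after-tax cost = 4.5% × (1 − 17.4%) = 3.7170%.
WACC = 0.5340 × 11.7800% + 0.4660 × 3.7170% = 8.0225%.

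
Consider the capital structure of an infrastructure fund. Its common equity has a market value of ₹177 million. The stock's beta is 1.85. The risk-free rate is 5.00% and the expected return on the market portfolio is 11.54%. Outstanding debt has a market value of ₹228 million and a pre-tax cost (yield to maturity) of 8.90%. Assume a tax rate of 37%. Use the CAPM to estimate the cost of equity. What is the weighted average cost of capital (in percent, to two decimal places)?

10.63%

Market risk premium = 11.54% − 5.0% = 6.54%.
Cost of equity via CAPM: Re = 5.0% + 1.85 × 6.54% = 17.0990%.
Total capital V = 177 + 228 = 405.
Equity: weight = 177/405 = 0.4370; cost = 17.099%.
Debt: weight = 228/405 = 0.5630; after-tax cost = 8.9% × (1 − 37%) = 5.6070%.
WACC = 0.4370 × 17.0990% + 0.5630 × 5.6070% = 10.6294%.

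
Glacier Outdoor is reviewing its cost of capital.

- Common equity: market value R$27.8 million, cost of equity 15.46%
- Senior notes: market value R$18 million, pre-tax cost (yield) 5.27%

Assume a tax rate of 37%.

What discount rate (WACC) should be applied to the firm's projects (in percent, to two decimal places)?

10.69%

Total capital V = 27.8 + 18 = 45.8.
Equity: weight = 27.8/45.8 = 0.6070; cost = 15.46%.
Senior notes: weight = 18/45.8 = 0.3930; after-tax cost = 5.27% × (1 − 37%) = 3.3201%.
WACC = 0.6070 × 15.4600% + 0.3930 × 3.3201% = 10.6889%.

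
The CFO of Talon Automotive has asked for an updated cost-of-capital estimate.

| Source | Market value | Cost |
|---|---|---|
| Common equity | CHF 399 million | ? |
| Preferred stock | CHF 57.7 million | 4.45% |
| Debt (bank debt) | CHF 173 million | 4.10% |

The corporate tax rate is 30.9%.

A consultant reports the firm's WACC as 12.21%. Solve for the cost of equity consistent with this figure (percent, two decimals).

Total capital V = 399 + 57.7 + 173 = 629.7.
Equity weight = 399/629.7 = 0.6336.
Preferred weight = 57.7/629.7 = 0.0916.
Bank debt weight = 173/629.7 = 0.2747.
Debt contribution = 0.2747 × 4.1% × (1 − 30.9%) = 0.7783%.
Preferred contribution = 0.0916 × 4.45% = 0.4078%.
Required equity contribution = 12.21% − 1.1861% = 11.0239%.
Re = 11.0239% / 0.6336 = 17.3979%.

17.40%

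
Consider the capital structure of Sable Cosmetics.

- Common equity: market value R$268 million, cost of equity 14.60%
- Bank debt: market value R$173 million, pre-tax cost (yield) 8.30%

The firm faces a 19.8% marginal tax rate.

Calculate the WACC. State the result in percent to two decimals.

11.48%

Total capital V = 268 + 173 = 441.
Equity: weight = 268/441 = 0.6077; cost = 14.6%.
Bank debt: weight = 173/441 = 0.3923; after-tax cost = 8.3% × (1 − 19.8%) = 6.6566%.
WACC = 0.6077 × 14.6000% + 0.3923 × 6.6566% = 11.4839%.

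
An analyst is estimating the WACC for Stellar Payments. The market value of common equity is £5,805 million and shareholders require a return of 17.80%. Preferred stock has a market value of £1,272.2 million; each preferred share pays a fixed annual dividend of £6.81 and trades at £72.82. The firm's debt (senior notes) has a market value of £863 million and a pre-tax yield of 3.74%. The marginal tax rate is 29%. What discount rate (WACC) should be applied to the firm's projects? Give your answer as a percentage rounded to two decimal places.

Cost of preferred: Rp = 6.81 / 72.82 = 9.3518%.
Total capital V = 5805 + 1272.2 + 863 = 7940.2.
Equity: weight = 5805/7940.2 = 0.7311; cost = 17.8%.
Preferred: weight = 1272.2/7940.2 = 0.1602; cost = 9.3518%.
Senior notes: weight = 863/7940.2 = 0.1087; after-tax cost = 3.74% × (1 − 29%) = 2.6554%.
WACC = 0.7311 × 17.8000% + 0.1602 × 9.3518% + 0.1087 × 2.6554% = 14.8004%.

14.80%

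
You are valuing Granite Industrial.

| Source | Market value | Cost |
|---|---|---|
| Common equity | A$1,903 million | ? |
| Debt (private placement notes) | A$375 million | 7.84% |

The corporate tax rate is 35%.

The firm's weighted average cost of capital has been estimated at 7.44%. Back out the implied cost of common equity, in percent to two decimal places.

7.90%

Total capital V = 1903 + 375 = 2278.
Equity weight = 1903/2278 = 0.8354.
Private placement notes weight = 375/2278 = 0.1646.
Debt contribution = 0.1646 × 7.84% × (1 − 35%) = 0.8389%.
Required equity contribution = 7.44% − 0.8389% = 6.6011%.
Re = 6.6011% / 0.8354 = 7.9019%.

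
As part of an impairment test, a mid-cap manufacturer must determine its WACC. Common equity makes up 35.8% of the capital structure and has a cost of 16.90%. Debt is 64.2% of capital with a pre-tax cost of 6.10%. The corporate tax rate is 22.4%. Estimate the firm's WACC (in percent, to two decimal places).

After-tax cost of debt = 6.1% × (1 − 22.4%) = 4.7336%.
WACC = 0.358 × 16.9000% + 0.642 × 4.7336% = 9.0892%.

9.09%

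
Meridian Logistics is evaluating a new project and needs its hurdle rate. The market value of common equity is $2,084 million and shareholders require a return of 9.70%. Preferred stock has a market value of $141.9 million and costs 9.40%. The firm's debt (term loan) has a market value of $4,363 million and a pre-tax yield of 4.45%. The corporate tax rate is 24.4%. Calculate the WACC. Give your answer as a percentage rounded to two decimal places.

5.50%

Total capital V = 2084 + 141.9 + 4363 = 6588.9.
Equity: weight = 2084/6588.9 = 0.3163; cost = 9.7%.
Preferred: weight = 141.9/6588.9 = 0.0215; cost = 9.4%.
Term loan: weight = 4363/6588.9 = 0.6622; after-tax cost = 4.45% × (1 − 24.4%) = 3.3642%.
WACC = 0.3163 × 9.7000% + 0.0215 × 9.4000% + 0.6622 × 3.3642% = 5.4981%.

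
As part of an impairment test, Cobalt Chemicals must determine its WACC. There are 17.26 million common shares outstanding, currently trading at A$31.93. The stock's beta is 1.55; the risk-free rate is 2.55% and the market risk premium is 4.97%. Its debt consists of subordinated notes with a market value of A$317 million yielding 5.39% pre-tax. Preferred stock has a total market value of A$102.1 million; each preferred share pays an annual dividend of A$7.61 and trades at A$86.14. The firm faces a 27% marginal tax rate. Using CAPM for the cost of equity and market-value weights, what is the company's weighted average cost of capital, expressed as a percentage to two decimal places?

Cost of equity via CAPM: Re = 2.55% + 1.55 × 4.97% = 10.2535%.
Cost of preferred: Rp = 7.61 / 86.14 = 8.8345%.
Market value of equity E = 31.93 × 17.26m = 551.1118m.
Total capital V = 551.1118 + 102.1 + 317 = 970.2118.
Equity: weight = 551.1118/970.2118 = 0.5680; cost = 10.2535%.
Preferred: weight = 102.1/970.2118 = 0.1052; cost = 8.8345%.
Subordinated notes: weight = 317/970.2118 = 0.3267; after-tax cost = 5.39% × (1 − 27%) = 3.9347%.
WACC = 0.5680 × 10.2535% + 0.1052 × 8.8345% + 0.3267 × 3.9347% = 8.0396%.

8.04%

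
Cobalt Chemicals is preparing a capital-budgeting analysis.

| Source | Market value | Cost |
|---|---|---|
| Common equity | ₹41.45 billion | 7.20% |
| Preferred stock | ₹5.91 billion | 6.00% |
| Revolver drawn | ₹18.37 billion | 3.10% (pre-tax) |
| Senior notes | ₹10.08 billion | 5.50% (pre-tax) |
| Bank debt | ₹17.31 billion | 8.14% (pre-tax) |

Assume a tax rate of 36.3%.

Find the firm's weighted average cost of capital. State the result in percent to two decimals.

Total capital V = 41.45 + 5.91 + 18.37 + 10.08 + 17.31 = 93.12.
Equity: weight = 41.45/93.12 = 0.4451; cost = 7.2%.
Preferred: weight = 5.91/93.12 = 0.0635; cost = 6%.
Revolver drawn: weight = 18.37/93.12 = 0.1973; after-tax cost = 3.1% × (1 − 36.3%) = 1.9747%.
Senior notes: weight = 10.08/93.12 = 0.1082; after-tax cost = 5.5% × (1 − 36.3%) = 3.5035%.
Bank debt: weight = 17.31/93.12 = 0.1859; after-tax cost = 8.14% × (1 − 36.3%) = 5.1852%.
WACC = 0.4451 × 7.2000% + 0.0635 × 6.0000% + 0.1973 × 1.9747% + 0.1082 × 3.5035% + 0.1859 × 5.1852% = 5.3184%.

5.32%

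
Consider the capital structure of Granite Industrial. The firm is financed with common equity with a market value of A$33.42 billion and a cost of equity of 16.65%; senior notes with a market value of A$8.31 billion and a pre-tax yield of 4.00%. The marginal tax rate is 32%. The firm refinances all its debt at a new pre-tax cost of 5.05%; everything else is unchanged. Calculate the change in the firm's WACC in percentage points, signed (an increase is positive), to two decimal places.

+0.14 pp

Current WACC:
Total capital V = 33.42 + 8.31 = 41.73.
Equity: weight = 33.42/41.73 = 0.8009; cost = 16.65%.
Senior notes: weight = 8.31/41.73 = 0.1991; after-tax cost = 4% × (1 − 32%) = 2.7200%.
WACC = 0.8009 × 16.6500% + 0.1991 × 2.7200% = 13.8760%.
After the change:
Total capital V = 33.42 + 8.31 = 41.73.
Equity: weight = 33.42/41.73 = 0.8009; cost = 16.65%.
Senior notes: weight = 8.31/41.73 = 0.1991; after-tax cost = 5.05% × (1 − 32%) = 3.4340%.
WACC = 0.8009 × 16.6500% + 0.1991 × 3.4340% = 14.0182%.
Change in WACC = 14.0182% − 13.8760% = 0.1422 pp.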